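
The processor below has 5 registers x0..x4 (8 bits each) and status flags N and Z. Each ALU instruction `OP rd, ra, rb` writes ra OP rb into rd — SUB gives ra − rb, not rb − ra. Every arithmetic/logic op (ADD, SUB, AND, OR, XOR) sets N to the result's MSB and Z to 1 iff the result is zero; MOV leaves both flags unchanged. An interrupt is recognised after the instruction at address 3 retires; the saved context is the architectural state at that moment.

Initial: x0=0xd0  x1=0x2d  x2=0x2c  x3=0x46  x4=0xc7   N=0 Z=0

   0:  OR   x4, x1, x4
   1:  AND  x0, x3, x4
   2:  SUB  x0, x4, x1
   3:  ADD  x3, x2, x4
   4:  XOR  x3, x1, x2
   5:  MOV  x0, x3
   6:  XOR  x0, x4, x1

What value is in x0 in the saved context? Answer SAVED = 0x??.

after  0: x0=0xd0 x1=0x2d x2=0x2c x3=0x46 x4=0xef  N=1 Z=0
after  1: x0=0x46 x1=0x2d x2=0x2c x3=0x46 x4=0xef  N=0 Z=0
after  2: x0=0xc2 x1=0x2d x2=0x2c x3=0x46 x4=0xef  N=1 Z=0
after  3: x0=0xc2 x1=0x2d x2=0x2c x3=0x1b x4=0xef  N=0 Z=0
-- IRQ taken; context saved, return-PC = 4 --

SAVED = 0xc2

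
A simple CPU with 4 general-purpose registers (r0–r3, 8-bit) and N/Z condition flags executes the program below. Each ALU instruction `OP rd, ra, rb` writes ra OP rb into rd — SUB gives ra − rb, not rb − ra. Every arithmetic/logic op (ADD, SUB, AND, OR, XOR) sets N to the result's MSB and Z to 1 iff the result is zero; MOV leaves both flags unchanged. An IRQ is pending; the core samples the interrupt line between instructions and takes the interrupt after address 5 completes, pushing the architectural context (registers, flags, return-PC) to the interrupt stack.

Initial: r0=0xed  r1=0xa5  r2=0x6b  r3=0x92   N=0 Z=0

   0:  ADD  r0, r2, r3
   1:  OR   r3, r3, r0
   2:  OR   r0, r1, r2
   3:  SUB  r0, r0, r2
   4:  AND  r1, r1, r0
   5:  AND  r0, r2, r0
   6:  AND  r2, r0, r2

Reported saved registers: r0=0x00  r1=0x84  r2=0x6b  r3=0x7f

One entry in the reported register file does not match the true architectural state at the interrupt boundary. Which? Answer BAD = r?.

after  0: r0=0xfd r1=0xa5 r2=0x6b r3=0x92  N=1 Z=0
after  1: r0=0xfd r1=0xa5 r2=0x6b r3=0xff  N=1 Z=0
after  2: r0=0xef r1=0xa5 r2=0x6b r3=0xff  N=1 Z=0
after  3: r0=0x84 r1=0xa5 r2=0x6b r3=0xff  N=1 Z=0
after  4: r0=0x84 r1=0x84 r2=0x6b r3=0xff  N=1 Z=0
after  5: r0=0x00 r1=0x84 r2=0x6b r3=0xff  N=0 Z=1
-- IRQ taken; context saved, return-PC = 6 --
mismatch: r3: reported 0x7f vs actual 0xff

BAD = r3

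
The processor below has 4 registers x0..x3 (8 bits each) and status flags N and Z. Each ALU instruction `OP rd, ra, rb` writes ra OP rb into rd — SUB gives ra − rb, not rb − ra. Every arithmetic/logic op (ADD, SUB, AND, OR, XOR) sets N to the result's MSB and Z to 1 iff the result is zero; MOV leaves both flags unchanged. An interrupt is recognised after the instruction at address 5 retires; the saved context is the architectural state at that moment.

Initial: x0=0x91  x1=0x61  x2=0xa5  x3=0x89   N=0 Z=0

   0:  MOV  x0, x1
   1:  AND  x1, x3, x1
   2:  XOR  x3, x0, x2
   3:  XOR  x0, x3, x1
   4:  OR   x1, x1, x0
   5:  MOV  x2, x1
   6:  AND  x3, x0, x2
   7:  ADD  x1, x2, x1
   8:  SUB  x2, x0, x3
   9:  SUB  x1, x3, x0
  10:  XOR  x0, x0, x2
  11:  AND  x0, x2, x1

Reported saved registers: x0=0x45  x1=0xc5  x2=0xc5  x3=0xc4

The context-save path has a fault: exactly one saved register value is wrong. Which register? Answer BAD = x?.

BAD = x0

after  0: x0=0x61 x1=0x61 x2=0xa5 x3=0x89  N=0 Z=0
after  1: x0=0x61 x1=0x01 x2=0xa5 x3=0x89  N=0 Z=0
after  2: x0=0x61 x1=0x01 x2=0xa5 x3=0xc4  N=1 Z=0
after  3: x0=0xc5 x1=0x01 x2=0xa5 x3=0xc4  N=1 Z=0
after  4: x0=0xc5 x1=0xc5 x2=0xa5 x3=0xc4  N=1 Z=0
after  5: x0=0xc5 x1=0xc5 x2=0xc5 x3=0xc4  N=1 Z=0
-- IRQ taken; context saved, return-PC = 6 --
mismatch: x0: reported 0x45 vs actual 0xc5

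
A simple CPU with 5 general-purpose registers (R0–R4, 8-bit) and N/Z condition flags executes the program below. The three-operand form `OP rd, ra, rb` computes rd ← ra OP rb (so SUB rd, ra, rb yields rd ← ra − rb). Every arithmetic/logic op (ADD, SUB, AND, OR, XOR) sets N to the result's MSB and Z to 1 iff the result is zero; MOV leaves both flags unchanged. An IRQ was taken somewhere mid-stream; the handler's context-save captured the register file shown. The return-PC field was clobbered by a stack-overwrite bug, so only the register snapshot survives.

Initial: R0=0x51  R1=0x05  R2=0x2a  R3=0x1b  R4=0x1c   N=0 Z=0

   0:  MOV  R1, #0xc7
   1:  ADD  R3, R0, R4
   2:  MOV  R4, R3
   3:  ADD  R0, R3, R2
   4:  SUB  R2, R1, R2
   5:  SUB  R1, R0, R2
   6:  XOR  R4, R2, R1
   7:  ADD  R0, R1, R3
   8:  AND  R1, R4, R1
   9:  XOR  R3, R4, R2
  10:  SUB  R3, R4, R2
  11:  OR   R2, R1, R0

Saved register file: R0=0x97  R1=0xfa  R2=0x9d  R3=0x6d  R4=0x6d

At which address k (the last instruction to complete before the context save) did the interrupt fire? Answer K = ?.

after  0: R0=0x51 R1=0xc7 R2=0x2a R3=0x1b R4=0x1c  N=0 Z=0
after  1: R0=0x51 R1=0xc7 R2=0x2a R3=0x6d R4=0x1c  N=0 Z=0
after  2: R0=0x51 R1=0xc7 R2=0x2a R3=0x6d R4=0x6d  N=0 Z=0
after  3: R0=0x97 R1=0xc7 R2=0x2a R3=0x6d R4=0x6d  N=1 Z=0
after  4: R0=0x97 R1=0xc7 R2=0x9d R3=0x6d R4=0x6d  N=1 Z=0
after  5: R0=0x97 R1=0xfa R2=0x9d R3=0x6d R4=0x6d  N=1 Z=0
-- IRQ taken; context saved, return-PC = 6 --

K = 5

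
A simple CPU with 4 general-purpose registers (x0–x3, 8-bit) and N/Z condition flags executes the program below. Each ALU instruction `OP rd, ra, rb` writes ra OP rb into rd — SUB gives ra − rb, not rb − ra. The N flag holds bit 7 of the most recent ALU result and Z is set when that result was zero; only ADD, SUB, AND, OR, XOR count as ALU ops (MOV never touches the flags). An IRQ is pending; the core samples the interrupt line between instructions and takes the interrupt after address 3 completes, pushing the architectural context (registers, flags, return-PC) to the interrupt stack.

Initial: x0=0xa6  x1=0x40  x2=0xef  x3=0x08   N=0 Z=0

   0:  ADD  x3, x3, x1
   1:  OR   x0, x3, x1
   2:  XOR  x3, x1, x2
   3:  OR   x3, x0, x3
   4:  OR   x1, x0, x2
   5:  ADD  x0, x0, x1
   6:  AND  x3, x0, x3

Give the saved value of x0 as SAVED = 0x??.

SAVED = 0x48

after  0: x0=0xa6 x1=0x40 x2=0xef x3=0x48  N=0 Z=0
after  1: x0=0x48 x1=0x40 x2=0xef x3=0x48  N=0 Z=0
after  2: x0=0x48 x1=0x40 x2=0xef x3=0xaf  N=1 Z=0
after  3: x0=0x48 x1=0x40 x2=0xef x3=0xef  N=1 Z=0
-- IRQ taken; context saved, return-PC = 4 --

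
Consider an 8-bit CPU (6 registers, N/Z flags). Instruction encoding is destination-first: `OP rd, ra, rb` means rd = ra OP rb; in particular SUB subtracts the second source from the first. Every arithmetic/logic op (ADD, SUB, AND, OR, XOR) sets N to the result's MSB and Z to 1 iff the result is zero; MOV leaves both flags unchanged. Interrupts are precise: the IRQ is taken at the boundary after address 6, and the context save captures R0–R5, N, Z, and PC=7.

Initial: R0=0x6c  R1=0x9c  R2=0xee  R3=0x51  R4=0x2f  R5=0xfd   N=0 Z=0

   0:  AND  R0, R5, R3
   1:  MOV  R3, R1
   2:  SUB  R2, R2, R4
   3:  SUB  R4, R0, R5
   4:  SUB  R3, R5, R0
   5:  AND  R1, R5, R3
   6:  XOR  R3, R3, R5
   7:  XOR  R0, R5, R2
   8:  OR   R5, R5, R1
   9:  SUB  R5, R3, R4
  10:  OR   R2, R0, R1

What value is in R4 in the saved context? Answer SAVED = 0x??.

SAVED = 0x54

after  0: R0=0x51 R1=0x9c R2=0xee R3=0x51 R4=0x2f R5=0xfd  N=0 Z=0
after  1: R0=0x51 R1=0x9c R2=0xee R3=0x9c R4=0x2f R5=0xfd  N=0 Z=0
after  2: R0=0x51 R1=0x9c R2=0xbf R3=0x9c R4=0x2f R5=0xfd  N=1 Z=0
after  3: R0=0x51 R1=0x9c R2=0xbf R3=0x9c R4=0x54 R5=0xfd  N=0 Z=0
after  4: R0=0x51 R1=0x9c R2=0xbf R3=0xac R4=0x54 R5=0xfd  N=1 Z=0
after  5: R0=0x51 R1=0xac R2=0xbf R3=0xac R4=0x54 R5=0xfd  N=1 Z=0
after  6: R0=0x51 R1=0xac R2=0xbf R3=0x51 R4=0x54 R5=0xfd  N=0 Z=0
-- IRQ taken; context saved, return-PC = 7 --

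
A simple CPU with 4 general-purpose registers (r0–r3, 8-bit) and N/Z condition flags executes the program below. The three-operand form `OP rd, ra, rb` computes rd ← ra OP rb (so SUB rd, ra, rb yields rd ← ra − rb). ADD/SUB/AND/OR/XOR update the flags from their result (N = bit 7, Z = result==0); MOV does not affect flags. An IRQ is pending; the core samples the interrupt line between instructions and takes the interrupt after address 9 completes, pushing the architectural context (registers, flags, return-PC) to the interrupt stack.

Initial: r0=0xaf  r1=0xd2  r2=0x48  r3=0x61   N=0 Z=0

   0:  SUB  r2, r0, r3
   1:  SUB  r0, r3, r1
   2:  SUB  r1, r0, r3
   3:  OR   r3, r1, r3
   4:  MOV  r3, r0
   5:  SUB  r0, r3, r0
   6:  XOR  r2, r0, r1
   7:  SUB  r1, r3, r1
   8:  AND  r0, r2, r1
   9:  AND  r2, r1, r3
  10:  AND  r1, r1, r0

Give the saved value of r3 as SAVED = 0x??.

SAVED = 0x8f

after  0: r0=0xaf r1=0xd2 r2=0x4e r3=0x61  N=0 Z=0
after  1: r0=0x8f r1=0xd2 r2=0x4e r3=0x61  N=1 Z=0
after  2: r0=0x8f r1=0x2e r2=0x4e r3=0x61  N=0 Z=0
after  3: r0=0x8f r1=0x2e r2=0x4e r3=0x6f  N=0 Z=0
after  4: r0=0x8f r1=0x2e r2=0x4e r3=0x8f  N=0 Z=0
after  5: r0=0x00 r1=0x2e r2=0x4e r3=0x8f  N=0 Z=1
after  6: r0=0x00 r1=0x2e r2=0x2e r3=0x8f  N=0 Z=0
after  7: r0=0x00 r1=0x61 r2=0x2e r3=0x8f  N=0 Z=0
after  8: r0=0x20 r1=0x61 r2=0x2e r3=0x8f  N=0 Z=0
after  9: r0=0x20 r1=0x61 r2=0x01 r3=0x8f  N=0 Z=0
-- IRQ taken; context saved, return-PC = 10 --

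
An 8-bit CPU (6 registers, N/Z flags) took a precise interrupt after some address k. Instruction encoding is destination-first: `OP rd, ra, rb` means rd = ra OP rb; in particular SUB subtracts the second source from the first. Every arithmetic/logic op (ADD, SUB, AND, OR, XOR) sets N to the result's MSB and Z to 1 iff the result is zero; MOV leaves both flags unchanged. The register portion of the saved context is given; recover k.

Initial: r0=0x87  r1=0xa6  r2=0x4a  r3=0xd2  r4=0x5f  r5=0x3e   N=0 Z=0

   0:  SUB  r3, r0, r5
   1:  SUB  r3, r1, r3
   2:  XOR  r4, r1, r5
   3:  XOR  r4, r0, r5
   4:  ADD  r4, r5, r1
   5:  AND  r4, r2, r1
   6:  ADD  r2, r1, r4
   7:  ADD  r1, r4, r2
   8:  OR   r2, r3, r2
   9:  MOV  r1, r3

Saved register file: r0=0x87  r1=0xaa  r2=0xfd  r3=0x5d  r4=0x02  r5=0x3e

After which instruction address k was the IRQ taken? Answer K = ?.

after  0: r0=0x87 r1=0xa6 r2=0x4a r3=0x49 r4=0x5f r5=0x3e  N=0 Z=0
after  1: r0=0x87 r1=0xa6 r2=0x4a r3=0x5d r4=0x5f r5=0x3e  N=0 Z=0
after  2: r0=0x87 r1=0xa6 r2=0x4a r3=0x5d r4=0x98 r5=0x3e  N=1 Z=0
after  3: r0=0x87 r1=0xa6 r2=0x4a r3=0x5d r4=0xb9 r5=0x3e  N=1 Z=0
after  4: r0=0x87 r1=0xa6 r2=0x4a r3=0x5d r4=0xe4 r5=0x3e  N=1 Z=0
after  5: r0=0x87 r1=0xa6 r2=0x4a r3=0x5d r4=0x02 r5=0x3e  N=0 Z=0
after  6: r0=0x87 r1=0xa6 r2=0xa8 r3=0x5d r4=0x02 r5=0x3e  N=1 Z=0
after  7: r0=0x87 r1=0xaa r2=0xa8 r3=0x5d r4=0x02 r5=0x3e  N=1 Z=0
after  8: r0=0x87 r1=0xaa r2=0xfd r3=0x5d r4=0x02 r5=0x3e  N=1 Z=0
-- IRQ taken; context saved, return-PC = 9 --

K = 8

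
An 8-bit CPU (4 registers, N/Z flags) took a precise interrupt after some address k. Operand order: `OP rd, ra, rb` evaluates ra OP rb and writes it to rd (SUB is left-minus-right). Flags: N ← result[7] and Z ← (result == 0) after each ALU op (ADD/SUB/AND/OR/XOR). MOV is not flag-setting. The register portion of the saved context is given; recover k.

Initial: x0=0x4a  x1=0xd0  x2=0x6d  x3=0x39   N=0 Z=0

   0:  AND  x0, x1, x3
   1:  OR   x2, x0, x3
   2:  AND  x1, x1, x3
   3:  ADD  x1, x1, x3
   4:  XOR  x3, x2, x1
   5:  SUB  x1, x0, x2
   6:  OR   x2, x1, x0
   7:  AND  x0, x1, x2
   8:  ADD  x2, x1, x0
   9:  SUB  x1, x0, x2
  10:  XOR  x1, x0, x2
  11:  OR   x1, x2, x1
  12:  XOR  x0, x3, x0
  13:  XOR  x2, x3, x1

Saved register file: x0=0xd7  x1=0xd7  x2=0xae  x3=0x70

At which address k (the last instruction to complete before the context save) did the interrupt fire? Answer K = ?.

after  0: x0=0x10 x1=0xd0 x2=0x6d x3=0x39  N=0 Z=0
after  1: x0=0x10 x1=0xd0 x2=0x39 x3=0x39  N=0 Z=0
after  2: x0=0x10 x1=0x10 x2=0x39 x3=0x39  N=0 Z=0
after  3: x0=0x10 x1=0x49 x2=0x39 x3=0x39  N=0 Z=0
after  4: x0=0x10 x1=0x49 x2=0x39 x3=0x70  N=0 Z=0
after  5: x0=0x10 x1=0xd7 x2=0x39 x3=0x70  N=1 Z=0
after  6: x0=0x10 x1=0xd7 x2=0xd7 x3=0x70  N=1 Z=0
after  7: x0=0xd7 x1=0xd7 x2=0xd7 x3=0x70  N=1 Z=0
after  8: x0=0xd7 x1=0xd7 x2=0xae x3=0x70  N=1 Z=0
-- IRQ taken; context saved, return-PC = 9 --

K = 8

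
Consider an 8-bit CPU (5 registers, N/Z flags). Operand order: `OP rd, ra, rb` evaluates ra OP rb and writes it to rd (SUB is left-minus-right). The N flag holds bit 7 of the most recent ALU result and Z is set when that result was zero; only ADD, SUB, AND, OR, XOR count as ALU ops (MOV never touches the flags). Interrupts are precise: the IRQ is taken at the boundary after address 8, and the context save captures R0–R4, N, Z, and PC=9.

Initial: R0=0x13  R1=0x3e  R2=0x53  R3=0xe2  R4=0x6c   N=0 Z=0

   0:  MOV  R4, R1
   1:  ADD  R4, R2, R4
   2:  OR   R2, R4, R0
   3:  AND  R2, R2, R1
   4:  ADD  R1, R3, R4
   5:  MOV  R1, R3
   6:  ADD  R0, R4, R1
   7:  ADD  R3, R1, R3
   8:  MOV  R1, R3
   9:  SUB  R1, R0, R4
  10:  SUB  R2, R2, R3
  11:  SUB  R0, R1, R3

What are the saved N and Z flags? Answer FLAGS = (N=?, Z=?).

FLAGS = (N=1, Z=0)

after  0: R0=0x13 R1=0x3e R2=0x53 R3=0xe2 R4=0x3e  N=0 Z=0
after  1: R0=0x13 R1=0x3e R2=0x53 R3=0xe2 R4=0x91  N=1 Z=0
after  2: R0=0x13 R1=0x3e R2=0x93 R3=0xe2 R4=0x91  N=1 Z=0
after  3: R0=0x13 R1=0x3e R2=0x12 R3=0xe2 R4=0x91  N=0 Z=0
after  4: R0=0x13 R1=0x73 R2=0x12 R3=0xe2 R4=0x91  N=0 Z=0
after  5: R0=0x13 R1=0xe2 R2=0x12 R3=0xe2 R4=0x91  N=0 Z=0
after  6: R0=0x73 R1=0xe2 R2=0x12 R3=0xe2 R4=0x91  N=0 Z=0
after  7: R0=0x73 R1=0xe2 R2=0x12 R3=0xc4 R4=0x91  N=1 Z=0
after  8: R0=0x73 R1=0xc4 R2=0x12 R3=0xc4 R4=0x91  N=1 Z=0
-- IRQ taken; context saved, return-PC = 9 --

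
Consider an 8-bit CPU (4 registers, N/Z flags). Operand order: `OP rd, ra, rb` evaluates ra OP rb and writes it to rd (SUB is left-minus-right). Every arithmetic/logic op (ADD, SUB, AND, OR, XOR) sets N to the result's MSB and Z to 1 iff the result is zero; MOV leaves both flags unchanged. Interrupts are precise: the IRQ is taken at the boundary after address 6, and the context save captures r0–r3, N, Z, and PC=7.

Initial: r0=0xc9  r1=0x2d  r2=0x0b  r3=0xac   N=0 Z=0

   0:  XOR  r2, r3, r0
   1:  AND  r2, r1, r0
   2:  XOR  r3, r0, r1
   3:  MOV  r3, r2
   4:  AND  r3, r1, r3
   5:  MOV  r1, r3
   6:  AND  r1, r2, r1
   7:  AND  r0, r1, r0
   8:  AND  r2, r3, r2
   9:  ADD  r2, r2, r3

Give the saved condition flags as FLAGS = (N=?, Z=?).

FLAGS = (N=0, Z=0)

after  0: r0=0xc9 r1=0x2d r2=0x65 r3=0xac  N=0 Z=0
after  1: r0=0xc9 r1=0x2d r2=0x09 r3=0xac  N=0 Z=0
after  2: r0=0xc9 r1=0x2d r2=0x09 r3=0xe4  N=1 Z=0
after  3: r0=0xc9 r1=0x2d r2=0x09 r3=0x09  N=1 Z=0
after  4: r0=0xc9 r1=0x2d r2=0x09 r3=0x09  N=0 Z=0
after  5: r0=0xc9 r1=0x09 r2=0x09 r3=0x09  N=0 Z=0
after  6: r0=0xc9 r1=0x09 r2=0x09 r3=0x09  N=0 Z=0
-- IRQ taken; context saved, return-PC = 7 --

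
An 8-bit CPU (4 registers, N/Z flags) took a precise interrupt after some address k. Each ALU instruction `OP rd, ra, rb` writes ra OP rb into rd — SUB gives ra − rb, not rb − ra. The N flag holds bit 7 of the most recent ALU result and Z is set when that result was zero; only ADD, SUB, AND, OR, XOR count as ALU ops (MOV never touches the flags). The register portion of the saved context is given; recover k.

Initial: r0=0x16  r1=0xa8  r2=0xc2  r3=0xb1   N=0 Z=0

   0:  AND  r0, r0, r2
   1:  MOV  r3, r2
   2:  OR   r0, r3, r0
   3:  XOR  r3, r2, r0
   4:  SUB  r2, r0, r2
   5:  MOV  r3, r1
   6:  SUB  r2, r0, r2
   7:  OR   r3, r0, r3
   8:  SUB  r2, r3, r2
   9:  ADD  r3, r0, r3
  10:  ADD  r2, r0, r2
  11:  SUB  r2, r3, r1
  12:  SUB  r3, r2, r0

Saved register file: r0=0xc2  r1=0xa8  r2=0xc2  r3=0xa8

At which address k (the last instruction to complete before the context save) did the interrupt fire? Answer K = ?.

K = 6

after  0: r0=0x02 r1=0xa8 r2=0xc2 r3=0xb1  N=0 Z=0
after  1: r0=0x02 r1=0xa8 r2=0xc2 r3=0xc2  N=0 Z=0
after  2: r0=0xc2 r1=0xa8 r2=0xc2 r3=0xc2  N=1 Z=0
after  3: r0=0xc2 r1=0xa8 r2=0xc2 r3=0x00  N=0 Z=1
after  4: r0=0xc2 r1=0xa8 r2=0x00 r3=0x00  N=0 Z=1
after  5: r0=0xc2 r1=0xa8 r2=0x00 r3=0xa8  N=0 Z=1
after  6: r0=0xc2 r1=0xa8 r2=0xc2 r3=0xa8  N=1 Z=0
-- IRQ taken; context saved, return-PC = 7 --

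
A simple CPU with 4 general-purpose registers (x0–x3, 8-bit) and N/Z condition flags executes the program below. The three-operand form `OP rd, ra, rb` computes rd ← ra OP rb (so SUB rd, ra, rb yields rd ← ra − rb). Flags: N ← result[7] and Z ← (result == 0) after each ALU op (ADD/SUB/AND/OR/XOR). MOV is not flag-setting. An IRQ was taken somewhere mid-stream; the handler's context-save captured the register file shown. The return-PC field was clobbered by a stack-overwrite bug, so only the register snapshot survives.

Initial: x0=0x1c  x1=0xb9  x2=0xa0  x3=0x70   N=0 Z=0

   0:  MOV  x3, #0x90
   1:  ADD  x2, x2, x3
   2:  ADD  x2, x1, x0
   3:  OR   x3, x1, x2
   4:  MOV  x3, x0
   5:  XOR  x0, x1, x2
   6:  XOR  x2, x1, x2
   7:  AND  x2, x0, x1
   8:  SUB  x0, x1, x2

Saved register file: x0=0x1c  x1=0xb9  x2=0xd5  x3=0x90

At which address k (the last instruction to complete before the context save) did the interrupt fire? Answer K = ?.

after  0: x0=0x1c x1=0xb9 x2=0xa0 x3=0x90  N=0 Z=0
after  1: x0=0x1c x1=0xb9 x2=0x30 x3=0x90  N=0 Z=0
after  2: x0=0x1c x1=0xb9 x2=0xd5 x3=0x90  N=1 Z=0
-- IRQ taken; context saved, return-PC = 3 --

K = 2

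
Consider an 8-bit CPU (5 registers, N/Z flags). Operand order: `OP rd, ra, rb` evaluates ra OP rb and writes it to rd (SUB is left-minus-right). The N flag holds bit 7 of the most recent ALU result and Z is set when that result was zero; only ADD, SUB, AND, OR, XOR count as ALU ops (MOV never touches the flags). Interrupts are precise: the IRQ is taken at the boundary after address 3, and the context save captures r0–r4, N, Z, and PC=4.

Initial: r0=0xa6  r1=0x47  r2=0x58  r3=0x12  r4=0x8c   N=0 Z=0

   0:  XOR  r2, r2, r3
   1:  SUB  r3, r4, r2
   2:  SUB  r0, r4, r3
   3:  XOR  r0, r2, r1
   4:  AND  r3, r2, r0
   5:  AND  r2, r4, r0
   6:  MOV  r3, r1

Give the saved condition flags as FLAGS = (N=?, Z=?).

after  0: r0=0xa6 r1=0x47 r2=0x4a r3=0x12 r4=0x8c  N=0 Z=0
after  1: r0=0xa6 r1=0x47 r2=0x4a r3=0x42 r4=0x8c  N=0 Z=0
after  2: r0=0x4a r1=0x47 r2=0x4a r3=0x42 r4=0x8c  N=0 Z=0
after  3: r0=0x0d r1=0x47 r2=0x4a r3=0x42 r4=0x8c  N=0 Z=0
-- IRQ taken; context saved, return-PC = 4 --

FLAGS = (N=0, Z=0)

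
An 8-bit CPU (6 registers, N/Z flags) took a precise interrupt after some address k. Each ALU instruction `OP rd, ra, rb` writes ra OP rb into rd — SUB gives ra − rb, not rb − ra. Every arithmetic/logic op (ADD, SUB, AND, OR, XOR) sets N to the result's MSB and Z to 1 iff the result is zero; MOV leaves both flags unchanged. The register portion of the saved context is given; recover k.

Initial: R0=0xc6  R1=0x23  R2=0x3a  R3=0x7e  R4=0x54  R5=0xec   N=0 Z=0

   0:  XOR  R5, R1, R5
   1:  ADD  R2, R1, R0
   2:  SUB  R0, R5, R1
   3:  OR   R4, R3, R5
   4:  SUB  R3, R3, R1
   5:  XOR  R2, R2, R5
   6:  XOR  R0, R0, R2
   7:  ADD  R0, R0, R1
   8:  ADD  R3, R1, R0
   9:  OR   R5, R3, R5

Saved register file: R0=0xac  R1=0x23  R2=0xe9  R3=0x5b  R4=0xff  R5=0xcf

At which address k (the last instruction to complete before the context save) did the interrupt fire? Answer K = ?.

after  0: R0=0xc6 R1=0x23 R2=0x3a R3=0x7e R4=0x54 R5=0xcf  N=1 Z=0
after  1: R0=0xc6 R1=0x23 R2=0xe9 R3=0x7e R4=0x54 R5=0xcf  N=1 Z=0
after  2: R0=0xac R1=0x23 R2=0xe9 R3=0x7e R4=0x54 R5=0xcf  N=1 Z=0
after  3: R0=0xac R1=0x23 R2=0xe9 R3=0x7e R4=0xff R5=0xcf  N=1 Z=0
after  4: R0=0xac R1=0x23 R2=0xe9 R3=0x5b R4=0xff R5=0xcf  N=0 Z=0
-- IRQ taken; context saved, return-PC = 5 --

K = 4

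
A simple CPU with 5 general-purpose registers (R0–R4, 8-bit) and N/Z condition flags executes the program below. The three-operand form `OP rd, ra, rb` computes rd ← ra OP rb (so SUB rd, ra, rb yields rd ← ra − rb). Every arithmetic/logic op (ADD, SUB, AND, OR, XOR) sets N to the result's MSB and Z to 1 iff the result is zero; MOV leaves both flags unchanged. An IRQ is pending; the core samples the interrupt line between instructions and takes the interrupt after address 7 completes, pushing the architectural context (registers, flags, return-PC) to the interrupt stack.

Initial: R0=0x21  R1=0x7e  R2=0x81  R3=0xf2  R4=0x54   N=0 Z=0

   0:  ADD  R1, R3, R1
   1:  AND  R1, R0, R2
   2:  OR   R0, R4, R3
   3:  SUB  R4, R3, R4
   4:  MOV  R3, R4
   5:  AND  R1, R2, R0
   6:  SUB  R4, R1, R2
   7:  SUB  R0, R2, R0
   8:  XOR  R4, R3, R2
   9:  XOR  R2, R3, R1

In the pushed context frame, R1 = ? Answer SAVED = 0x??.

SAVED = 0x80

after  0: R0=0x21 R1=0x70 R2=0x81 R3=0xf2 R4=0x54  N=0 Z=0
after  1: R0=0x21 R1=0x01 R2=0x81 R3=0xf2 R4=0x54  N=0 Z=0
after  2: R0=0xf6 R1=0x01 R2=0x81 R3=0xf2 R4=0x54  N=1 Z=0
after  3: R0=0xf6 R1=0x01 R2=0x81 R3=0xf2 R4=0x9e  N=1 Z=0
after  4: R0=0xf6 R1=0x01 R2=0x81 R3=0x9e R4=0x9e  N=1 Z=0
after  5: R0=0xf6 R1=0x80 R2=0x81 R3=0x9e R4=0x9e  N=1 Z=0
after  6: R0=0xf6 R1=0x80 R2=0x81 R3=0x9e R4=0xff  N=1 Z=0
after  7: R0=0x8b R1=0x80 R2=0x81 R3=0x9e R4=0xff  N=1 Z=0
-- IRQ taken; context saved, return-PC = 8 --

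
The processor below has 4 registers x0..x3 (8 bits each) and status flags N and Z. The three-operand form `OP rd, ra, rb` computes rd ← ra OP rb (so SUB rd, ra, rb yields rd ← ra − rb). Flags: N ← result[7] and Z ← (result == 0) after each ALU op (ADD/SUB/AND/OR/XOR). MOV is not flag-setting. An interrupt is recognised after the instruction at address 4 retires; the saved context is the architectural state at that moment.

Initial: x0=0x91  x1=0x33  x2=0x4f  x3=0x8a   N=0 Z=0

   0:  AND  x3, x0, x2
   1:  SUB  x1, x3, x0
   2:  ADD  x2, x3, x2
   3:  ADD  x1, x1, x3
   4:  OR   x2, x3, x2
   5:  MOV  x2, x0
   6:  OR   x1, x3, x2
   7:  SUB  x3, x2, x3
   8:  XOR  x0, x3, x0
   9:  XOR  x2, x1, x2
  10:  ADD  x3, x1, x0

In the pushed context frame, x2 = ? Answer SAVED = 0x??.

SAVED = 0x51

after  0: x0=0x91 x1=0x33 x2=0x4f x3=0x01  N=0 Z=0
after  1: x0=0x91 x1=0x70 x2=0x4f x3=0x01  N=0 Z=0
after  2: x0=0x91 x1=0x70 x2=0x50 x3=0x01  N=0 Z=0
after  3: x0=0x91 x1=0x71 x2=0x50 x3=0x01  N=0 Z=0
after  4: x0=0x91 x1=0x71 x2=0x51 x3=0x01  N=0 Z=0
-- IRQ taken; context saved, return-PC = 5 --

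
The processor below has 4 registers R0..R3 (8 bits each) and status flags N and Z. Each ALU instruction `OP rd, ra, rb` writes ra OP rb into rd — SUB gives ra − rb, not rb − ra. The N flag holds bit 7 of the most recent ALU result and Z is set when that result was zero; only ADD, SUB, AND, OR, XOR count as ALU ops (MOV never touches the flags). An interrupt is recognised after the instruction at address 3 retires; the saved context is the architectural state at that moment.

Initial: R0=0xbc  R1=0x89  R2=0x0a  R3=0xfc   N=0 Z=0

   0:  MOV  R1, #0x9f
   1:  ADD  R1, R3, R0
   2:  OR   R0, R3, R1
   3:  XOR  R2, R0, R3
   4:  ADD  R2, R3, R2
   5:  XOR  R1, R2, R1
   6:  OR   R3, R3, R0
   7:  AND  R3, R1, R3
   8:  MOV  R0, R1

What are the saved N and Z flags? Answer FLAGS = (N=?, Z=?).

FLAGS = (N=0, Z=1)

after  0: R0=0xbc R1=0x9f R2=0x0a R3=0xfc  N=0 Z=0
after  1: R0=0xbc R1=0xb8 R2=0x0a R3=0xfc  N=1 Z=0
after  2: R0=0xfc R1=0xb8 R2=0x0a R3=0xfc  N=1 Z=0
after  3: R0=0xfc R1=0xb8 R2=0x00 R3=0xfc  N=0 Z=1
-- IRQ taken; context saved, return-PC = 4 --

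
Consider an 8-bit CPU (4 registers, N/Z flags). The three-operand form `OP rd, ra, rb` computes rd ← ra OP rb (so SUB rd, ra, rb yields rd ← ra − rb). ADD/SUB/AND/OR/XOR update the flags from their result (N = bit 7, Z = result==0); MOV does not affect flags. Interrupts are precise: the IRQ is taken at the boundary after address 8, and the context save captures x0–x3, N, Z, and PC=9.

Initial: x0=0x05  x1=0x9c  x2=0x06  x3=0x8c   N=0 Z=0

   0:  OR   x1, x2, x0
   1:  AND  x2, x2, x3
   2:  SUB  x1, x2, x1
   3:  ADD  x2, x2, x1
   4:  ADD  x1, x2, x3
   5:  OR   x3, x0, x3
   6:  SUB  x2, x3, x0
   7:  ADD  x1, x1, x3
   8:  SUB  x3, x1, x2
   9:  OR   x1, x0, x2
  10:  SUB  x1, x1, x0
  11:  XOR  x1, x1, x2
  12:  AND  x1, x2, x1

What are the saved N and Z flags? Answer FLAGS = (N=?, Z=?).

after  0: x0=0x05 x1=0x07 x2=0x06 x3=0x8c  N=0 Z=0
after  1: x0=0x05 x1=0x07 x2=0x04 x3=0x8c  N=0 Z=0
after  2: x0=0x05 x1=0xfd x2=0x04 x3=0x8c  N=1 Z=0
after  3: x0=0x05 x1=0xfd x2=0x01 x3=0x8c  N=0 Z=0
after  4: x0=0x05 x1=0x8d x2=0x01 x3=0x8c  N=1 Z=0
after  5: x0=0x05 x1=0x8d x2=0x01 x3=0x8d  N=1 Z=0
after  6: x0=0x05 x1=0x8d x2=0x88 x3=0x8d  N=1 Z=0
after  7: x0=0x05 x1=0x1a x2=0x88 x3=0x8d  N=0 Z=0
after  8: x0=0x05 x1=0x1a x2=0x88 x3=0x92  N=1 Z=0
-- IRQ taken; context saved, return-PC = 9 --

FLAGS = (N=1, Z=0)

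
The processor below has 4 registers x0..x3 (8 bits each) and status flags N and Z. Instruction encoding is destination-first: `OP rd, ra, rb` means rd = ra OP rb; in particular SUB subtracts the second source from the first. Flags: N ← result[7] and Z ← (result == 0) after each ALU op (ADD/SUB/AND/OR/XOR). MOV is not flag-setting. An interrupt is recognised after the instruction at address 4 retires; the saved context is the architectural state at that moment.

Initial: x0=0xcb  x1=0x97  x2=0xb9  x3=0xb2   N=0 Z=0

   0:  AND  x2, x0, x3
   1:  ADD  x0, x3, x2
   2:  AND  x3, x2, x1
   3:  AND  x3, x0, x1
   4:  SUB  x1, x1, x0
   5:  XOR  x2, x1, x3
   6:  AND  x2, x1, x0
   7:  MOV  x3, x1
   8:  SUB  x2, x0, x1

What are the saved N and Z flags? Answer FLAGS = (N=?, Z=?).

after  0: x0=0xcb x1=0x97 x2=0x82 x3=0xb2  N=1 Z=0
after  1: x0=0x34 x1=0x97 x2=0x82 x3=0xb2  N=0 Z=0
after  2: x0=0x34 x1=0x97 x2=0x82 x3=0x82  N=1 Z=0
after  3: x0=0x34 x1=0x97 x2=0x82 x3=0x14  N=0 Z=0
after  4: x0=0x34 x1=0x63 x2=0x82 x3=0x14  N=0 Z=0
-- IRQ taken; context saved, return-PC = 5 --

FLAGS = (N=0, Z=0)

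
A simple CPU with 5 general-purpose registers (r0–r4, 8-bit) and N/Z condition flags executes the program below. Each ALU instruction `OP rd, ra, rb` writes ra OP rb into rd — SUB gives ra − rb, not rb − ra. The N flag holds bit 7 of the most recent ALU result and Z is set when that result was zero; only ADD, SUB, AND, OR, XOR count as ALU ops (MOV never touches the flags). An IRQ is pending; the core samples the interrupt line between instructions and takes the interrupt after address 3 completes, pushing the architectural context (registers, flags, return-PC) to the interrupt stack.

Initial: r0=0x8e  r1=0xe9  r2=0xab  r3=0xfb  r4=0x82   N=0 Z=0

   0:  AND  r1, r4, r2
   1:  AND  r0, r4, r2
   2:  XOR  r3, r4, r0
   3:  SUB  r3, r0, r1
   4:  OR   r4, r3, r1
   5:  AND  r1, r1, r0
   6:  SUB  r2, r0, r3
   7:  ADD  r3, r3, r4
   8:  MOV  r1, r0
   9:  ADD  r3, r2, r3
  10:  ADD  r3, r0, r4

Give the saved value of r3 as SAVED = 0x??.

after  0: r0=0x8e r1=0x82 r2=0xab r3=0xfb r4=0x82  N=1 Z=0
after  1: r0=0x82 r1=0x82 r2=0xab r3=0xfb r4=0x82  N=1 Z=0
after  2: r0=0x82 r1=0x82 r2=0xab r3=0x00 r4=0x82  N=0 Z=1
after  3: r0=0x82 r1=0x82 r2=0xab r3=0x00 r4=0x82  N=0 Z=1
-- IRQ taken; context saved, return-PC = 4 --

SAVED = 0x00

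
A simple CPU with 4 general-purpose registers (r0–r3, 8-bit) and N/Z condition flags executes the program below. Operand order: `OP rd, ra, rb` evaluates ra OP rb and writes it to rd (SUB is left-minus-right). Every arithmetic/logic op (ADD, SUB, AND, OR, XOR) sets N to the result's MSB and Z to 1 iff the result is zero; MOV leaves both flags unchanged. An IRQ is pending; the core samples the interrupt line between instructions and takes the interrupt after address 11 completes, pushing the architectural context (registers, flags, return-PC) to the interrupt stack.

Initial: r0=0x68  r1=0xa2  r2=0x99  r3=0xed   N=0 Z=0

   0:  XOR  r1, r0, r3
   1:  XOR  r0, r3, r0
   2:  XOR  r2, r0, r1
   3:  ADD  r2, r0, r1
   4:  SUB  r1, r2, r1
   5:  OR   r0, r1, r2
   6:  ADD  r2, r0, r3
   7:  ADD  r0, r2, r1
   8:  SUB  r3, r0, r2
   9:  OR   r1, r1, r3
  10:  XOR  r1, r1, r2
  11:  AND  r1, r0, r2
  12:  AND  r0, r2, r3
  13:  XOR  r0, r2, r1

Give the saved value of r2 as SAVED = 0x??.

after  0: r0=0x68 r1=0x85 r2=0x99 r3=0xed  N=1 Z=0
after  1: r0=0x85 r1=0x85 r2=0x99 r3=0xed  N=1 Z=0
after  2: r0=0x85 r1=0x85 r2=0x00 r3=0xed  N=0 Z=1
after  3: r0=0x85 r1=0x85 r2=0x0a r3=0xed  N=0 Z=0
after  4: r0=0x85 r1=0x85 r2=0x0a r3=0xed  N=1 Z=0
after  5: r0=0x8f r1=0x85 r2=0x0a r3=0xed  N=1 Z=0
after  6: r0=0x8f r1=0x85 r2=0x7c r3=0xed  N=0 Z=0
after  7: r0=0x01 r1=0x85 r2=0x7c r3=0xed  N=0 Z=0
after  8: r0=0x01 r1=0x85 r2=0x7c r3=0x85  N=1 Z=0
after  9: r0=0x01 r1=0x85 r2=0x7c r3=0x85  N=1 Z=0
after 10: r0=0x01 r1=0xf9 r2=0x7c r3=0x85  N=1 Z=0
after 11: r0=0x01 r1=0x00 r2=0x7c r3=0x85  N=0 Z=1
-- IRQ taken; context saved, return-PC = 12 --

SAVED = 0x7c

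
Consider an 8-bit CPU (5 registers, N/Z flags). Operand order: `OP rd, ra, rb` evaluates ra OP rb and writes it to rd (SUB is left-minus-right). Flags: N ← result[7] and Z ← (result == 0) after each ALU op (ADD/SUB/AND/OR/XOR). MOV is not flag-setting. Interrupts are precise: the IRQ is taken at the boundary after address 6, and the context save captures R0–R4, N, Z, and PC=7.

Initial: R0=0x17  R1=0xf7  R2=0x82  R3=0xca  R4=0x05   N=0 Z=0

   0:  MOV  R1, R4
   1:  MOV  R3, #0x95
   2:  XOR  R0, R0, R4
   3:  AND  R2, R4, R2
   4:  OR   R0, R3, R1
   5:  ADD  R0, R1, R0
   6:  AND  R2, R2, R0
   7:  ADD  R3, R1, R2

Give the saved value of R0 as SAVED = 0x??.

SAVED = 0x9a

after  0: R0=0x17 R1=0x05 R2=0x82 R3=0xca R4=0x05  N=0 Z=0
after  1: R0=0x17 R1=0x05 R2=0x82 R3=0x95 R4=0x05  N=0 Z=0
after  2: R0=0x12 R1=0x05 R2=0x82 R3=0x95 R4=0x05  N=0 Z=0
after  3: R0=0x12 R1=0x05 R2=0x00 R3=0x95 R4=0x05  N=0 Z=1
after  4: R0=0x95 R1=0x05 R2=0x00 R3=0x95 R4=0x05  N=1 Z=0
after  5: R0=0x9a R1=0x05 R2=0x00 R3=0x95 R4=0x05  N=1 Z=0
after  6: R0=0x9a R1=0x05 R2=0x00 R3=0x95 R4=0x05  N=0 Z=1
-- IRQ taken; context saved, return-PC = 7 --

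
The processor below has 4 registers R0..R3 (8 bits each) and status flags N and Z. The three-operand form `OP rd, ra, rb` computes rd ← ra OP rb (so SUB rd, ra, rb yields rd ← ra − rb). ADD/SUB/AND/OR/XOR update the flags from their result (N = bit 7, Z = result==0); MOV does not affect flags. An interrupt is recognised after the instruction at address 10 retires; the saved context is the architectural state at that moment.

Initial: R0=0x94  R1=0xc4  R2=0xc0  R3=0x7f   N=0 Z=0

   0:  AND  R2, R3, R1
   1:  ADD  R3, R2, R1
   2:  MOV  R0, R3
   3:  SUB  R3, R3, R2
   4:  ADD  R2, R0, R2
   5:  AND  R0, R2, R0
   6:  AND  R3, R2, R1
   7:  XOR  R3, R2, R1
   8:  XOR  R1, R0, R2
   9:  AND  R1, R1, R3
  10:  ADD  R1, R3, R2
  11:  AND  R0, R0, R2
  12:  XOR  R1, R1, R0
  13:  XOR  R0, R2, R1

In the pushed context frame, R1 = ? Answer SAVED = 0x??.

after  0: R0=0x94 R1=0xc4 R2=0x44 R3=0x7f  N=0 Z=0
after  1: R0=0x94 R1=0xc4 R2=0x44 R3=0x08  N=0 Z=0
after  2: R0=0x08 R1=0xc4 R2=0x44 R3=0x08  N=0 Z=0
after  3: R0=0x08 R1=0xc4 R2=0x44 R3=0xc4  N=1 Z=0
after  4: R0=0x08 R1=0xc4 R2=0x4c R3=0xc4  N=0 Z=0
after  5: R0=0x08 R1=0xc4 R2=0x4c R3=0xc4  N=0 Z=0
after  6: R0=0x08 R1=0xc4 R2=0x4c R3=0x44  N=0 Z=0
after  7: R0=0x08 R1=0xc4 R2=0x4c R3=0x88  N=1 Z=0
after  8: R0=0x08 R1=0x44 R2=0x4c R3=0x88  N=0 Z=0
after  9: R0=0x08 R1=0x00 R2=0x4c R3=0x88  N=0 Z=1
after 10: R0=0x08 R1=0xd4 R2=0x4c R3=0x88  N=1 Z=0
-- IRQ taken; context saved, return-PC = 11 --

SAVED = 0xd4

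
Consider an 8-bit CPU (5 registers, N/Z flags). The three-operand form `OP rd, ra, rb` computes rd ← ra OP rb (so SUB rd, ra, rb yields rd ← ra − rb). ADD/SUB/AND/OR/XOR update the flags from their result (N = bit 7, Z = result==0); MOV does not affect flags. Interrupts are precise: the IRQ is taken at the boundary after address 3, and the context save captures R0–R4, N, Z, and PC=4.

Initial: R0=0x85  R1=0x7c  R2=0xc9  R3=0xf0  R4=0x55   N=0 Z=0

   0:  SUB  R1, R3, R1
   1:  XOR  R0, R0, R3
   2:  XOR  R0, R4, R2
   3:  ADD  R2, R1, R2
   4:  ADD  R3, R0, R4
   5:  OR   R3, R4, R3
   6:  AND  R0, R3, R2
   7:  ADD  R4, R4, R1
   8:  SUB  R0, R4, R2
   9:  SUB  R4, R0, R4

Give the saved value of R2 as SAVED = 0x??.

after  0: R0=0x85 R1=0x74 R2=0xc9 R3=0xf0 R4=0x55  N=0 Z=0
after  1: R0=0x75 R1=0x74 R2=0xc9 R3=0xf0 R4=0x55  N=0 Z=0
after  2: R0=0x9c R1=0x74 R2=0xc9 R3=0xf0 R4=0x55  N=1 Z=0
after  3: R0=0x9c R1=0x74 R2=0x3d R3=0xf0 R4=0x55  N=0 Z=0
-- IRQ taken; context saved, return-PC = 4 --

SAVED = 0x3d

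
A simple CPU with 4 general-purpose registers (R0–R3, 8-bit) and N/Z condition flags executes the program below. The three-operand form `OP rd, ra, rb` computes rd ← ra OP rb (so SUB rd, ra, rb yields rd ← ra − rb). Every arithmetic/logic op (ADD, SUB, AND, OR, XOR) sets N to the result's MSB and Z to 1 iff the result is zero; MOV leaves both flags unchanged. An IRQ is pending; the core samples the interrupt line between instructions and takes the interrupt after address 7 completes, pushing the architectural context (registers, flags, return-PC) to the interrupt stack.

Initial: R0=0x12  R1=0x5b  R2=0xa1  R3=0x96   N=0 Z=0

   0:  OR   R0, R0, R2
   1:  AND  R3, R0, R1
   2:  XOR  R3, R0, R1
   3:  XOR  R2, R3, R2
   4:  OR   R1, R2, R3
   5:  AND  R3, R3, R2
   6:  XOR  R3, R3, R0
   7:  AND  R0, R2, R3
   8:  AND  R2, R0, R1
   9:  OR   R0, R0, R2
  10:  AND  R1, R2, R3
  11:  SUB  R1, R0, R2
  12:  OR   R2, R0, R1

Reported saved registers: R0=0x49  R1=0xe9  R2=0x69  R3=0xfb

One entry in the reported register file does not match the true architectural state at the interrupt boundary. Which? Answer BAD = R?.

after  0: R0=0xb3 R1=0x5b R2=0xa1 R3=0x96  N=1 Z=0
after  1: R0=0xb3 R1=0x5b R2=0xa1 R3=0x13  N=0 Z=0
after  2: R0=0xb3 R1=0x5b R2=0xa1 R3=0xe8  N=1 Z=0
after  3: R0=0xb3 R1=0x5b R2=0x49 R3=0xe8  N=0 Z=0
after  4: R0=0xb3 R1=0xe9 R2=0x49 R3=0xe8  N=1 Z=0
after  5: R0=0xb3 R1=0xe9 R2=0x49 R3=0x48  N=0 Z=0
after  6: R0=0xb3 R1=0xe9 R2=0x49 R3=0xfb  N=1 Z=0
after  7: R0=0x49 R1=0xe9 R2=0x49 R3=0xfb  N=0 Z=0
-- IRQ taken; context saved, return-PC = 8 --
mismatch: R2: reported 0x69 vs actual 0x49

BAD = R2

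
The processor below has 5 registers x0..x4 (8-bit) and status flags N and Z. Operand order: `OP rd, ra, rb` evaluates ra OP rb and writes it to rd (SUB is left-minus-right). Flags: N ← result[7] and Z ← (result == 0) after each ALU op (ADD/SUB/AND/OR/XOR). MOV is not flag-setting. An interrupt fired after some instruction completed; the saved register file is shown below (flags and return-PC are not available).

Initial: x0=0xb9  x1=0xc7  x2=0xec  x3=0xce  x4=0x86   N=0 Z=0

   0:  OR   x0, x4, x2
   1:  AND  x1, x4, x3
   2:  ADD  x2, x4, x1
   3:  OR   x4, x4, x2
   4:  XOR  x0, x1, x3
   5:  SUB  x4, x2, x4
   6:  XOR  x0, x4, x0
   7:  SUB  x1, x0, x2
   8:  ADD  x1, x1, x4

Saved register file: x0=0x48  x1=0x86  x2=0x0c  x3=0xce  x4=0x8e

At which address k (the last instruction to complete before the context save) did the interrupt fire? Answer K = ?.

after  0: x0=0xee x1=0xc7 x2=0xec x3=0xce x4=0x86  N=1 Z=0
after  1: x0=0xee x1=0x86 x2=0xec x3=0xce x4=0x86  N=1 Z=0
after  2: x0=0xee x1=0x86 x2=0x0c x3=0xce x4=0x86  N=0 Z=0
after  3: x0=0xee x1=0x86 x2=0x0c x3=0xce x4=0x8e  N=1 Z=0
after  4: x0=0x48 x1=0x86 x2=0x0c x3=0xce x4=0x8e  N=0 Z=0
-- IRQ taken; context saved, return-PC = 5 --

K = 4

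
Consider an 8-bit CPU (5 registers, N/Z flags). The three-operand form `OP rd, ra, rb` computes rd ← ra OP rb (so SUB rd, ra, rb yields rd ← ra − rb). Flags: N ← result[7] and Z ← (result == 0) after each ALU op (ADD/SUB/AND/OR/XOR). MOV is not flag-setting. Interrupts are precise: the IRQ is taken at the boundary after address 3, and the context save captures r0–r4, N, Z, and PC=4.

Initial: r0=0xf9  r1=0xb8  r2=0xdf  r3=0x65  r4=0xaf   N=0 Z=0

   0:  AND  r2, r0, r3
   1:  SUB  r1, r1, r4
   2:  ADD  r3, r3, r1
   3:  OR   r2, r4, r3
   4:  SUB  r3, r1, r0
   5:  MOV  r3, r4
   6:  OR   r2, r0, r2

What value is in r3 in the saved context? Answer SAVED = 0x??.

SAVED = 0x6e

after  0: r0=0xf9 r1=0xb8 r2=0x61 r3=0x65 r4=0xaf  N=0 Z=0
after  1: r0=0xf9 r1=0x09 r2=0x61 r3=0x65 r4=0xaf  N=0 Z=0
after  2: r0=0xf9 r1=0x09 r2=0x61 r3=0x6e r4=0xaf  N=0 Z=0
after  3: r0=0xf9 r1=0x09 r2=0xef r3=0x6e r4=0xaf  N=1 Z=0
-- IRQ taken; context saved, return-PC = 4 --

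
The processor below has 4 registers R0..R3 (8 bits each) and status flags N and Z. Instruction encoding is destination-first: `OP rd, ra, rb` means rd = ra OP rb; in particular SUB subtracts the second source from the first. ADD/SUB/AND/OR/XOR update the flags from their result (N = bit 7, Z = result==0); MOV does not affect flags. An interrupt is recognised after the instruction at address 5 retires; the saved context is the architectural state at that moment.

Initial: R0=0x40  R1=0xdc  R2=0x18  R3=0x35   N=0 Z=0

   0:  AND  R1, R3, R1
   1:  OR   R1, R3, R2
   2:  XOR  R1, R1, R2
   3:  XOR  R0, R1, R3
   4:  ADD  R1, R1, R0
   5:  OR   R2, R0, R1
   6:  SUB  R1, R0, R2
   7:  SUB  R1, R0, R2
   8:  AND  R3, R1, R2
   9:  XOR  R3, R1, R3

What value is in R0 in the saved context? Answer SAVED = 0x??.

after  0: R0=0x40 R1=0x14 R2=0x18 R3=0x35  N=0 Z=0
after  1: R0=0x40 R1=0x3d R2=0x18 R3=0x35  N=0 Z=0
after  2: R0=0x40 R1=0x25 R2=0x18 R3=0x35  N=0 Z=0
after  3: R0=0x10 R1=0x25 R2=0x18 R3=0x35  N=0 Z=0
after  4: R0=0x10 R1=0x35 R2=0x18 R3=0x35  N=0 Z=0
after  5: R0=0x10 R1=0x35 R2=0x35 R3=0x35  N=0 Z=0
-- IRQ taken; context saved, return-PC = 6 --

SAVED = 0x10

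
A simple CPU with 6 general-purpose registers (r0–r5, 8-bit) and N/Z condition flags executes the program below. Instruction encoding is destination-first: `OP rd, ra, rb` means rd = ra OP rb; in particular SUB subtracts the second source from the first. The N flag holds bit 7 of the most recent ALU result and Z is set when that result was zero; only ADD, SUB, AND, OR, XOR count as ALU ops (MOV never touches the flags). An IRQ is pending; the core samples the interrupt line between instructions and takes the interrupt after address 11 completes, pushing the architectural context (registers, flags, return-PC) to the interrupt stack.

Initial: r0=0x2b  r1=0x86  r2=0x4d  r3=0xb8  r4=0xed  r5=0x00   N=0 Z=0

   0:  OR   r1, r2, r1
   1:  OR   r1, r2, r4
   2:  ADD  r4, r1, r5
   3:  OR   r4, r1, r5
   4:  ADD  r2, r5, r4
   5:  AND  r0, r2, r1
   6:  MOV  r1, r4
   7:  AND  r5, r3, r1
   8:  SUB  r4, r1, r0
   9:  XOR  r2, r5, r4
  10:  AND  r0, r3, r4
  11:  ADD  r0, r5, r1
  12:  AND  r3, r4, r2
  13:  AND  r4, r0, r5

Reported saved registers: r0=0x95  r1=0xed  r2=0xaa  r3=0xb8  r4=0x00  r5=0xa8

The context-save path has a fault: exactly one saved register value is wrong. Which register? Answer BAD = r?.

BAD = r2

after  0: r0=0x2b r1=0xcf r2=0x4d r3=0xb8 r4=0xed r5=0x00  N=1 Z=0
after  1: r0=0x2b r1=0xed r2=0x4d r3=0xb8 r4=0xed r5=0x00  N=1 Z=0
after  2: r0=0x2b r1=0xed r2=0x4d r3=0xb8 r4=0xed r5=0x00  N=1 Z=0
after  3: r0=0x2b r1=0xed r2=0x4d r3=0xb8 r4=0xed r5=0x00  N=1 Z=0
after  4: r0=0x2b r1=0xed r2=0xed r3=0xb8 r4=0xed r5=0x00  N=1 Z=0
after  5: r0=0xed r1=0xed r2=0xed r3=0xb8 r4=0xed r5=0x00  N=1 Z=0
after  6: r0=0xed r1=0xed r2=0xed r3=0xb8 r4=0xed r5=0x00  N=1 Z=0
after  7: r0=0xed r1=0xed r2=0xed r3=0xb8 r4=0xed r5=0xa8  N=1 Z=0
after  8: r0=0xed r1=0xed r2=0xed r3=0xb8 r4=0x00 r5=0xa8  N=0 Z=1
after  9: r0=0xed r1=0xed r2=0xa8 r3=0xb8 r4=0x00 r5=0xa8  N=1 Z=0
after 10: r0=0x00 r1=0xed r2=0xa8 r3=0xb8 r4=0x00 r5=0xa8  N=0 Z=1
after 11: r0=0x95 r1=0xed r2=0xa8 r3=0xb8 r4=0x00 r5=0xa8  N=1 Z=0
-- IRQ taken; context saved, return-PC = 12 --
mismatch: r2: reported 0xaa vs actual 0xa8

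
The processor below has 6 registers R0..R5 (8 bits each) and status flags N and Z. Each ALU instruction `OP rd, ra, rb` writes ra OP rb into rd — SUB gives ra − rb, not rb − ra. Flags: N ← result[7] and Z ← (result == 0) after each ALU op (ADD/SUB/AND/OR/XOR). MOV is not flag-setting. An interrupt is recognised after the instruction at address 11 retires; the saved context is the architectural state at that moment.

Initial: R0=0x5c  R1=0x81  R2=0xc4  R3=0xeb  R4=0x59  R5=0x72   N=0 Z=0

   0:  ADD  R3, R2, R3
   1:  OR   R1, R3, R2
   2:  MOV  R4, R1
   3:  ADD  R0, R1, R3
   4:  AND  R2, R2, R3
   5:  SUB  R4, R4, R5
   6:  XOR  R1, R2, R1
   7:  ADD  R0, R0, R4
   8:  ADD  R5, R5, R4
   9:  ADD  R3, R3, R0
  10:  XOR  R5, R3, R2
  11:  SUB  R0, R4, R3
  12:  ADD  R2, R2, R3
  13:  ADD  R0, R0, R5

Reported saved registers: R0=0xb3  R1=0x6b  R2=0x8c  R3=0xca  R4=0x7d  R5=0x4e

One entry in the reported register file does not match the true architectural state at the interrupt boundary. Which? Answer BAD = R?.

after  0: R0=0x5c R1=0x81 R2=0xc4 R3=0xaf R4=0x59 R5=0x72  N=1 Z=0
after  1: R0=0x5c R1=0xef R2=0xc4 R3=0xaf R4=0x59 R5=0x72  N=1 Z=0
after  2: R0=0x5c R1=0xef R2=0xc4 R3=0xaf R4=0xef R5=0x72  N=1 Z=0
after  3: R0=0x9e R1=0xef R2=0xc4 R3=0xaf R4=0xef R5=0x72  N=1 Z=0
after  4: R0=0x9e R1=0xef R2=0x84 R3=0xaf R4=0xef R5=0x72  N=1 Z=0
after  5: R0=0x9e R1=0xef R2=0x84 R3=0xaf R4=0x7d R5=0x72  N=0 Z=0
after  6: R0=0x9e R1=0x6b R2=0x84 R3=0xaf R4=0x7d R5=0x72  N=0 Z=0
after  7: R0=0x1b R1=0x6b R2=0x84 R3=0xaf R4=0x7d R5=0x72  N=0 Z=0
after  8: R0=0x1b R1=0x6b R2=0x84 R3=0xaf R4=0x7d R5=0xef  N=1 Z=0
after  9: R0=0x1b R1=0x6b R2=0x84 R3=0xca R4=0x7d R5=0xef  N=1 Z=0
after 10: R0=0x1b R1=0x6b R2=0x84 R3=0xca R4=0x7d R5=0x4e  N=0 Z=0
after 11: R0=0xb3 R1=0x6b R2=0x84 R3=0xca R4=0x7d R5=0x4e  N=1 Z=0
-- IRQ taken; context saved, return-PC = 12 --
mismatch: R2: reported 0x8c vs actual 0x84

BAD = R2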